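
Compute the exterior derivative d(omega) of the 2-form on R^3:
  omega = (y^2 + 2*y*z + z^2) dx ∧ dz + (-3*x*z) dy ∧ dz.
d(omega) = (-2*y - 5*z) dx ∧ dy ∧ dz

For a 2-form omega = sum_{i<j} g_{ij} dx_i ∧ dx_j, the exterior derivative is
  d(omega) = sum_{i<j} d(g_{ij}) ∧ dx_i ∧ dx_j = sum_{i<j, k} (∂g_{ij}/∂x_k) dx_k ∧ dx_i ∧ dx_j.
Expand each term, using dx_k ∧ dx_i ∧ dx_j = sgn(permutation) dx_{(a)} ∧ dx_{(b)} ∧ dx_{(c)} with (a < b < c) sorted:
  d(y^2 + 2*y*z + z^2) includes (∂/∂y)(y^2 + 2*y*z + z^2) dy = (2*y + 2*z) dy, which multiplied by dx ∧ dz gives (-2*y - 2*z) dx ∧ dy ∧ dz
  d(-3*x*z) includes (∂/∂x)(-3*x*z) dx = (-3*z) dx, which multiplied by dy ∧ dz gives (-3*z) dx ∧ dy ∧ dz
Collecting like 3-forms: d(omega) = (-2*y - 5*z) dx ∧ dy ∧ dz.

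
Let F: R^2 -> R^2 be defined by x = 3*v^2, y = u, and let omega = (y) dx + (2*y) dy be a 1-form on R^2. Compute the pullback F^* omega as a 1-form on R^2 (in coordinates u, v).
F^* omega = (2*u) du + (6*u*v) dv

Using F^*(f dg) = (f ∘ F) d(g ∘ F), substitute each coordinate x_i by F_i(u, v) in f_i, and replace dx_i by d F_i = (∂F_i/∂u) du + (∂F_i/∂v) dv.
  For the x component: f_1(F) = u; d F_1 = (0) du + (6*v) dv
  For the y component: f_2(F) = 2*u; d F_2 = (1) du + (0) dv
Combining and collecting du, dv coefficients:
  coeff of du: 2*u
  coeff of dv: 6*u*v
F^* omega = (2*u) du + (6*u*v) dv.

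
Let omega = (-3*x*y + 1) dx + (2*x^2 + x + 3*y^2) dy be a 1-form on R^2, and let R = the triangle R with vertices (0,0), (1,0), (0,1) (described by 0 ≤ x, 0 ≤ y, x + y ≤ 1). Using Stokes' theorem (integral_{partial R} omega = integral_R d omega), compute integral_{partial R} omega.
integral_(partial R) omega = 5/3

Stokes: integral_partial_R omega = integral_R d omega with d omega = (∂Q/∂x - ∂P/∂y) dx ∧ dy.
  ∂Q/∂x = 4*x + 1
  ∂P/∂y = -3*x
  integrand = ∂Q/∂x - ∂P/∂y = 7*x + 1.
Integrating over R: integral_0^1 integral_0^{1-x} (7*x + 1) dy dx = 5/3.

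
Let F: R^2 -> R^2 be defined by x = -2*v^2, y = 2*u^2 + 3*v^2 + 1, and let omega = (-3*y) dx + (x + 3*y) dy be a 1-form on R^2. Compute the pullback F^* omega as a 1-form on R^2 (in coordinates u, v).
F^* omega = (4*u*(6*u^2 + 7*v^2 + 3)) du + (6*v*(10*u^2 + 13*v^2 + 5)) dv

Using F^*(f dg) = (f ∘ F) d(g ∘ F), substitute each coordinate x_i by F_i(u, v) in f_i, and replace dx_i by d F_i = (∂F_i/∂u) du + (∂F_i/∂v) dv.
  For the x component: f_1(F) = -6*u^2 - 9*v^2 - 3; d F_1 = (0) du + (-4*v) dv
  For the y component: f_2(F) = 6*u^2 + 7*v^2 + 3; d F_2 = (4*u) du + (6*v) dv
Combining and collecting du, dv coefficients:
  coeff of du: 4*u*(6*u^2 + 7*v^2 + 3)
  coeff of dv: 6*v*(10*u^2 + 13*v^2 + 5)
F^* omega = (4*u*(6*u^2 + 7*v^2 + 3)) du + (6*v*(10*u^2 + 13*v^2 + 5)) dv.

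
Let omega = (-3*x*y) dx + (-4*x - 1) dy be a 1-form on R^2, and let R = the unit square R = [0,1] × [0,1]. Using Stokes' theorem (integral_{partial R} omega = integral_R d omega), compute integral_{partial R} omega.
integral_(partial R) omega = -5/2

Stokes: integral_partial_R omega = integral_R d omega with d omega = (∂Q/∂x - ∂P/∂y) dx ∧ dy.
  ∂Q/∂x = -4
  ∂P/∂y = -3*x
  integrand = ∂Q/∂x - ∂P/∂y = 3*x - 4.
Integrating over R: integral_0^1 integral_0^1 (3*x - 4) dx dy = -5/2.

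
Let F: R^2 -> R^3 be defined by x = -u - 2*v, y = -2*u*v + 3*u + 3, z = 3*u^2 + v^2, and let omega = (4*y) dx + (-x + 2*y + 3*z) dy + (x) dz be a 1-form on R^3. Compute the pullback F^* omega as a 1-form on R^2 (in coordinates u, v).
F^* omega = (-18*u^2*v + 21*u^2 + 8*u*v^2 - 30*u*v + 9*u - 6*v^3 + 5*v^2 - 6*v + 6) du + (-18*u^3 + 8*u^2*v - 14*u^2 - 6*u*v^2 + 10*u*v - 36*u - 4*v^2 - 24) dv

Using F^*(f dg) = (f ∘ F) d(g ∘ F), substitute each coordinate x_i by F_i(u, v) in f_i, and replace dx_i by d F_i = (∂F_i/∂u) du + (∂F_i/∂v) dv.
  For the x component: f_1(F) = -8*u*v + 12*u + 12; d F_1 = (-1) du + (-2) dv
  For the y component: f_2(F) = 9*u^2 - 4*u*v + 7*u + 3*v^2 + 2*v + 6; d F_2 = (3 - 2*v) du + (-2*u) dv
  For the z component: f_3(F) = -u - 2*v; d F_3 = (6*u) du + (2*v) dv
Combining and collecting du, dv coefficients:
  coeff of du: -18*u^2*v + 21*u^2 + 8*u*v^2 - 30*u*v + 9*u - 6*v^3 + 5*v^2 - 6*v + 6
  coeff of dv: -18*u^3 + 8*u^2*v - 14*u^2 - 6*u*v^2 + 10*u*v - 36*u - 4*v^2 - 24
F^* omega = (-18*u^2*v + 21*u^2 + 8*u*v^2 - 30*u*v + 9*u - 6*v^3 + 5*v^2 - 6*v + 6) du + (-18*u^3 + 8*u^2*v - 14*u^2 - 6*u*v^2 + 10*u*v - 36*u - 4*v^2 - 24) dv.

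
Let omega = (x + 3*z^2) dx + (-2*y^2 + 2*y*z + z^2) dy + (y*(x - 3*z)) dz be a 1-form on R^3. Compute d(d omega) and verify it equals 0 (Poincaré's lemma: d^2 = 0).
d(d omega) = 0

Step 1: d omega = sum_{i<j} (∂f_j/∂x_i - ∂f_i/∂x_j) dx_i ∧ dx_j:
  coeff of dx ∧ dy: 0
  coeff of dx ∧ dz: y - 6*z
  coeff of dy ∧ dz: x - 2*y - 5*z
Step 2: Apply d again to each 2-form coefficient. The only possible 3-form in R^3 is dx ∧ dy ∧ dz, with coefficient
  ∂(coeff of dy∧dz)/∂x - ∂(coeff of dx∧dz)/∂y + ∂(coeff of dx∧dy)/∂z
  = ∂/∂x (x - 2*y - 5*z) - ∂/∂y (y - 6*z) + ∂/∂z (0).
Each of these terms simplifies to sums of mixed partials that cancel in pairs. The result is 0 (by equality of mixed partials for smooth functions — Schwarz / Clairaut).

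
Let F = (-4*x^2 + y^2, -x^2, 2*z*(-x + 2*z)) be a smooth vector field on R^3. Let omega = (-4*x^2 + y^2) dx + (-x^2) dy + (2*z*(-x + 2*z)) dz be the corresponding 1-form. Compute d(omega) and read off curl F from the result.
d(omega) = (0) dy ∧ dz + (2*z) dz ∧ dx + (-2*x - 2*y) dx ∧ dy; curl F = (0, 2*z, -2*x - 2*y)

d omega = sum_{i<j} (∂f_j/∂x_i - ∂f_i/∂x_j) dx_i ∧ dx_j. Under the identification (dy ∧ dz, dz ∧ dx, dx ∧ dy) ↔ (e_x, e_y, e_z), the coefficients are exactly the components of curl F. Compute:
  ∂R/∂y - ∂Q/∂z = (0) - (0) = 0
  ∂P/∂z - ∂R/∂x = (0) - (-2*z) = 2*z
  ∂Q/∂x - ∂P/∂y = (-2*x) - (2*y) = -2*x - 2*y.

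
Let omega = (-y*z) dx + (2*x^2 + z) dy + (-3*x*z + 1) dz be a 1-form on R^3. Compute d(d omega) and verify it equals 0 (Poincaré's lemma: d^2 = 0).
d(d omega) = 0

Step 1: d omega = sum_{i<j} (∂f_j/∂x_i - ∂f_i/∂x_j) dx_i ∧ dx_j:
  coeff of dx ∧ dy: 4*x + z
  coeff of dx ∧ dz: y - 3*z
  coeff of dy ∧ dz: -1
Step 2: Apply d again to each 2-form coefficient. The only possible 3-form in R^3 is dx ∧ dy ∧ dz, with coefficient
  ∂(coeff of dy∧dz)/∂x - ∂(coeff of dx∧dz)/∂y + ∂(coeff of dx∧dy)/∂z
  = ∂/∂x (-1) - ∂/∂y (y - 3*z) + ∂/∂z (4*x + z).
Each of these terms simplifies to sums of mixed partials that cancel in pairs. The result is 0 (by equality of mixed partials for smooth functions — Schwarz / Clairaut).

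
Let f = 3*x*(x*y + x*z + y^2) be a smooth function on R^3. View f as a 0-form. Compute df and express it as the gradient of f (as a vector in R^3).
df = (6*x*y + 6*x*z + 3*y^2) dx + (3*x*(x + 2*y)) dy + (3*x^2) dz; grad f = (6*x*y + 6*x*z + 3*y^2, 3*x*(x + 2*y), 3*x^2)

For a 0-form f, d f = (∂f/∂x) dx + (∂f/∂y) dy + (∂f/∂z) dz. The components of the vector representation are exactly the entries of grad f in Cartesian coordinates:
  ∂f/∂x = 6*x*y + 6*x*z + 3*y^2
  ∂f/∂y = 3*x*(x + 2*y)
  ∂f/∂z = 3*x^2.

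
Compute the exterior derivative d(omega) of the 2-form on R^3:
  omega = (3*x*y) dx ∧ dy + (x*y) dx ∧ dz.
d(omega) = (-x) dx ∧ dy ∧ dz

For a 2-form omega = sum_{i<j} g_{ij} dx_i ∧ dx_j, the exterior derivative is
  d(omega) = sum_{i<j} d(g_{ij}) ∧ dx_i ∧ dx_j = sum_{i<j, k} (∂g_{ij}/∂x_k) dx_k ∧ dx_i ∧ dx_j.
Expand each term, using dx_k ∧ dx_i ∧ dx_j = sgn(permutation) dx_{(a)} ∧ dx_{(b)} ∧ dx_{(c)} with (a < b < c) sorted:
  d(x*y) includes (∂/∂y)(x*y) dy = (x) dy, which multiplied by dx ∧ dz gives (-x) dx ∧ dy ∧ dz
Collecting like 3-forms: d(omega) = (-x) dx ∧ dy ∧ dz.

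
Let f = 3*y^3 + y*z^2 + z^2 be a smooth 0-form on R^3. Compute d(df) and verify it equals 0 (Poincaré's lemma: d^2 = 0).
d(df) = 0

Step 1: df = sum_i (∂f/∂x_i) dx_i = (0) dx + (9*y^2 + z^2) dy + (2*z*(y + 1)) dz.
Step 2: Apply d again. Using the 1-form formula, the coefficient of dx ∧ dy in d(df) is ∂^2 f/∂x ∂y - ∂^2 f/∂y ∂x = (0) - (0) = 0 (equality of mixed partials for smooth f).
Similarly for dx ∧ dz and dy ∧ dz — all coefficients vanish. So d(df) = 0.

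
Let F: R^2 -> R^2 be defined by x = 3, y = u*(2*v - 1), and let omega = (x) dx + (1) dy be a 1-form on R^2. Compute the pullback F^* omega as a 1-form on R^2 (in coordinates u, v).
F^* omega = (2*v - 1) du + (2*u) dv

Using F^*(f dg) = (f ∘ F) d(g ∘ F), substitute each coordinate x_i by F_i(u, v) in f_i, and replace dx_i by d F_i = (∂F_i/∂u) du + (∂F_i/∂v) dv.
  For the x component: f_1(F) = 3; d F_1 = (0) du + (0) dv
  For the y component: f_2(F) = 1; d F_2 = (2*v - 1) du + (2*u) dv
Combining and collecting du, dv coefficients:
  coeff of du: 2*v - 1
  coeff of dv: 2*u
F^* omega = (2*v - 1) du + (2*u) dv.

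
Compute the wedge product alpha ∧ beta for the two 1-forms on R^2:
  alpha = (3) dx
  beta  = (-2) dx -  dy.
alpha ∧ beta = (-3) dx ∧ dy

Distribute the wedge, using dx_i ∧ dx_j = -dx_j ∧ dx_i and dx_i ∧ dx_i = 0. For each pair (i, j) with i < j, the coefficient of dx_i ∧ dx_j in alpha ∧ beta is (alpha_i * beta_j - alpha_j * beta_i). Collecting: alpha ∧ beta = (-3) dx ∧ dy.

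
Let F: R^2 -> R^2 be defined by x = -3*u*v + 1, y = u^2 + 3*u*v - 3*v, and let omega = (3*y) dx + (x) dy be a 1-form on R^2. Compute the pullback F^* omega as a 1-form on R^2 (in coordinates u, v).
F^* omega = (-15*u^2*v - 36*u*v^2 + 2*u + 27*v^2 + 3*v) du + (-9*u^3 - 36*u^2*v + 36*u*v + 3*u - 3) dv

Using F^*(f dg) = (f ∘ F) d(g ∘ F), substitute each coordinate x_i by F_i(u, v) in f_i, and replace dx_i by d F_i = (∂F_i/∂u) du + (∂F_i/∂v) dv.
  For the x component: f_1(F) = 3*u^2 + 9*u*v - 9*v; d F_1 = (-3*v) du + (-3*u) dv
  For the y component: f_2(F) = -3*u*v + 1; d F_2 = (2*u + 3*v) du + (3*u - 3) dv
Combining and collecting du, dv coefficients:
  coeff of du: -15*u^2*v - 36*u*v^2 + 2*u + 27*v^2 + 3*v
  coeff of dv: -9*u^3 - 36*u^2*v + 36*u*v + 3*u - 3
F^* omega = (-15*u^2*v - 36*u*v^2 + 2*u + 27*v^2 + 3*v) du + (-9*u^3 - 36*u^2*v + 36*u*v + 3*u - 3) dv.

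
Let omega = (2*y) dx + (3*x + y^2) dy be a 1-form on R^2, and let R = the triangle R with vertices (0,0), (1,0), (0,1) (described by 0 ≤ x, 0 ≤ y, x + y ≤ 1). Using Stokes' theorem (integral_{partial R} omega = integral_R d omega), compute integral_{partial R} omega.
integral_(partial R) omega = 1/2

Stokes: integral_partial_R omega = integral_R d omega with d omega = (∂Q/∂x - ∂P/∂y) dx ∧ dy.
  ∂Q/∂x = 3
  ∂P/∂y = 2
  integrand = ∂Q/∂x - ∂P/∂y = 1.
Integrating over R: integral_0^1 integral_0^{1-x} (1) dy dx = 1/2.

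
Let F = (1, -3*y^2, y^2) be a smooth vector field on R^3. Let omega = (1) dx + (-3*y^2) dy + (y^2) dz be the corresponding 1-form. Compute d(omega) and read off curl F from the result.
d(omega) = (2*y) dy ∧ dz + (0) dz ∧ dx + (0) dx ∧ dy; curl F = (2*y, 0, 0)

d omega = sum_{i<j} (∂f_j/∂x_i - ∂f_i/∂x_j) dx_i ∧ dx_j. Under the identification (dy ∧ dz, dz ∧ dx, dx ∧ dy) ↔ (e_x, e_y, e_z), the coefficients are exactly the components of curl F. Compute:
  ∂R/∂y - ∂Q/∂z = (2*y) - (0) = 2*y
  ∂P/∂z - ∂R/∂x = (0) - (0) = 0
  ∂Q/∂x - ∂P/∂y = (0) - (0) = 0.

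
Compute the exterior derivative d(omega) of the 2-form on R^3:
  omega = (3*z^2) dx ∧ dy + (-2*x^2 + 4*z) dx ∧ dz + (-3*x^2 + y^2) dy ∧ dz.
d(omega) = (-6*x + 6*z) dx ∧ dy ∧ dz

For a 2-form omega = sum_{i<j} g_{ij} dx_i ∧ dx_j, the exterior derivative is
  d(omega) = sum_{i<j} d(g_{ij}) ∧ dx_i ∧ dx_j = sum_{i<j, k} (∂g_{ij}/∂x_k) dx_k ∧ dx_i ∧ dx_j.
Expand each term, using dx_k ∧ dx_i ∧ dx_j = sgn(permutation) dx_{(a)} ∧ dx_{(b)} ∧ dx_{(c)} with (a < b < c) sorted:
  d(3*z^2) includes (∂/∂z)(3*z^2) dz = (6*z) dz, which multiplied by dx ∧ dy gives (6*z) dx ∧ dy ∧ dz
  d(-3*x^2 + y^2) includes (∂/∂x)(-3*x^2 + y^2) dx = (-6*x) dx, which multiplied by dy ∧ dz gives (-6*x) dx ∧ dy ∧ dz
Collecting like 3-forms: d(omega) = (-6*x + 6*z) dx ∧ dy ∧ dz.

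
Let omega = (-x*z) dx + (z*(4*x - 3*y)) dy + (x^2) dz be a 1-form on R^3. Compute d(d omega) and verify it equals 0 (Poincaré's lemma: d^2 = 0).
d(d omega) = 0

Step 1: d omega = sum_{i<j} (∂f_j/∂x_i - ∂f_i/∂x_j) dx_i ∧ dx_j:
  coeff of dx ∧ dy: 4*z
  coeff of dx ∧ dz: 3*x
  coeff of dy ∧ dz: -4*x + 3*y
Step 2: Apply d again to each 2-form coefficient. The only possible 3-form in R^3 is dx ∧ dy ∧ dz, with coefficient
  ∂(coeff of dy∧dz)/∂x - ∂(coeff of dx∧dz)/∂y + ∂(coeff of dx∧dy)/∂z
  = ∂/∂x (-4*x + 3*y) - ∂/∂y (3*x) + ∂/∂z (4*z).
Each of these terms simplifies to sums of mixed partials that cancel in pairs. The result is 0 (by equality of mixed partials for smooth functions — Schwarz / Clairaut).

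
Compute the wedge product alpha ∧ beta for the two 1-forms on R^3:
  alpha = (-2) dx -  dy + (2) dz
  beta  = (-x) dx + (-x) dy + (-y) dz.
alpha ∧ beta = (x) dx ∧ dy + (2*x + 2*y) dx ∧ dz + (2*x + y) dy ∧ dz

Distribute the wedge, using dx_i ∧ dx_j = -dx_j ∧ dx_i and dx_i ∧ dx_i = 0. For each pair (i, j) with i < j, the coefficient of dx_i ∧ dx_j in alpha ∧ beta is (alpha_i * beta_j - alpha_j * beta_i). Collecting: alpha ∧ beta = (x) dx ∧ dy + (2*x + 2*y) dx ∧ dz + (2*x + y) dy ∧ dz.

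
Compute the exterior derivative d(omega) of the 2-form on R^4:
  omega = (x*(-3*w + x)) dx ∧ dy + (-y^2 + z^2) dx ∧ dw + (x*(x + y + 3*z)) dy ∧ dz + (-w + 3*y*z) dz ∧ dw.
d(omega) = (-3*x + 2*y) dx ∧ dy ∧ dw + (-2*z) dx ∧ dz ∧ dw + (2*x + y + 3*z) dx ∧ dy ∧ dz + (3*z) dy ∧ dz ∧ dw

For a 2-form omega = sum_{i<j} g_{ij} dx_i ∧ dx_j, the exterior derivative is
  d(omega) = sum_{i<j} d(g_{ij}) ∧ dx_i ∧ dx_j = sum_{i<j, k} (∂g_{ij}/∂x_k) dx_k ∧ dx_i ∧ dx_j.
Expand each term, using dx_k ∧ dx_i ∧ dx_j = sgn(permutation) dx_{(a)} ∧ dx_{(b)} ∧ dx_{(c)} with (a < b < c) sorted:
  d(x*(-3*w + x)) includes (∂/∂w)(x*(-3*w + x)) dw = (-3*x) dw, which multiplied by dx ∧ dy gives (-3*x) dx ∧ dy ∧ dw
  d(-y^2 + z^2) includes (∂/∂y)(-y^2 + z^2) dy = (-2*y) dy, which multiplied by dx ∧ dw gives (2*y) dx ∧ dy ∧ dw
  d(-y^2 + z^2) includes (∂/∂z)(-y^2 + z^2) dz = (2*z) dz, which multiplied by dx ∧ dw gives (-2*z) dx ∧ dz ∧ dw
  d(x*(x + y + 3*z)) includes (∂/∂x)(x*(x + y + 3*z)) dx = (2*x + y + 3*z) dx, which multiplied by dy ∧ dz gives (2*x + y + 3*z) dx ∧ dy ∧ dz
  d(-w + 3*y*z) includes (∂/∂y)(-w + 3*y*z) dy = (3*z) dy, which multiplied by dz ∧ dw gives (3*z) dy ∧ dz ∧ dw
Collecting like 3-forms: d(omega) = (-3*x + 2*y) dx ∧ dy ∧ dw + (-2*z) dx ∧ dz ∧ dw + (2*x + y + 3*z) dx ∧ dy ∧ dz + (3*z) dy ∧ dz ∧ dw.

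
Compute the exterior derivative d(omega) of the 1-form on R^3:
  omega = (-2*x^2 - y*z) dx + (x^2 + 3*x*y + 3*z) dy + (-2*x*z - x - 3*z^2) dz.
d(omega) = (2*x + 3*y + z) dx ∧ dy + (y - 2*z - 1) dx ∧ dz + (-3) dy ∧ dz

For a 1-form omega = sum_i f_i dx_i, the exterior derivative is
  d(omega) = sum_{i < j} (∂f_j/∂x_i - ∂f_i/∂x_j) dx_i ∧ dx_j.
  coefficient of dx ∧ dy: ∂f_2/∂x - ∂f_1/∂y = ∂(x^2 + 3*x*y + 3*z)/∂x - ∂(-2*x^2 - y*z)/∂y = 2*x + 3*y + z
  coefficient of dx ∧ dz: ∂f_3/∂x - ∂f_1/∂z = ∂(-2*x*z - x - 3*z^2)/∂x - ∂(-2*x^2 - y*z)/∂z = y - 2*z - 1
  coefficient of dy ∧ dz: ∂f_3/∂y - ∂f_2/∂z = ∂(-2*x*z - x - 3*z^2)/∂y - ∂(x^2 + 3*x*y + 3*z)/∂z = -3
Assembling: d(omega) = (2*x + 3*y + z) dx ∧ dy + (y - 2*z - 1) dx ∧ dz + (-3) dy ∧ dz.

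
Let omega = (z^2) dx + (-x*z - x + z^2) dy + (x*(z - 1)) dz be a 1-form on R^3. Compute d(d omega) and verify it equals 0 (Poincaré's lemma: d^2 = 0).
d(d omega) = 0

Step 1: d omega = sum_{i<j} (∂f_j/∂x_i - ∂f_i/∂x_j) dx_i ∧ dx_j:
  coeff of dx ∧ dy: -z - 1
  coeff of dx ∧ dz: -z - 1
  coeff of dy ∧ dz: x - 2*z
Step 2: Apply d again to each 2-form coefficient. The only possible 3-form in R^3 is dx ∧ dy ∧ dz, with coefficient
  ∂(coeff of dy∧dz)/∂x - ∂(coeff of dx∧dz)/∂y + ∂(coeff of dx∧dy)/∂z
  = ∂/∂x (x - 2*z) - ∂/∂y (-z - 1) + ∂/∂z (-z - 1).
Each of these terms simplifies to sums of mixed partials that cancel in pairs. The result is 0 (by equality of mixed partials for smooth functions — Schwarz / Clairaut).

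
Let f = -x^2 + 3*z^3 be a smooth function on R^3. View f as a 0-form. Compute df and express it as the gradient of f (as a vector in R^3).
df = (-2*x) dx + (0) dy + (9*z^2) dz; grad f = (-2*x, 0, 9*z^2)

For a 0-form f, d f = (∂f/∂x) dx + (∂f/∂y) dy + (∂f/∂z) dz. The components of the vector representation are exactly the entries of grad f in Cartesian coordinates:
  ∂f/∂x = -2*x
  ∂f/∂y = 0
  ∂f/∂z = 9*z^2.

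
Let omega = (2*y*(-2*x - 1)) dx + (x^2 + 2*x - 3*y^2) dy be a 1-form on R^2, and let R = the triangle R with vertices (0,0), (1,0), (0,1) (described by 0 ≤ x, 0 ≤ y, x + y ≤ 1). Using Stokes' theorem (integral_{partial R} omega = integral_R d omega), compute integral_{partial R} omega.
integral_(partial R) omega = 3

Stokes: integral_partial_R omega = integral_R d omega with d omega = (∂Q/∂x - ∂P/∂y) dx ∧ dy.
  ∂Q/∂x = 2*x + 2
  ∂P/∂y = -4*x - 2
  integrand = ∂Q/∂x - ∂P/∂y = 6*x + 4.
Integrating over R: integral_0^1 integral_0^{1-x} (6*x + 4) dy dx = 3.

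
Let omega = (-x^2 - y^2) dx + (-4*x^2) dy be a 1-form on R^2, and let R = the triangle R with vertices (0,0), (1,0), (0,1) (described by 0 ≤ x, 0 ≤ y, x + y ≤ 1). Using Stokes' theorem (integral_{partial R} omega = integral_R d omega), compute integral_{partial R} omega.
integral_(partial R) omega = -1

Stokes: integral_partial_R omega = integral_R d omega with d omega = (∂Q/∂x - ∂P/∂y) dx ∧ dy.
  ∂Q/∂x = -8*x
  ∂P/∂y = -2*y
  integrand = ∂Q/∂x - ∂P/∂y = -8*x + 2*y.
Integrating over R: integral_0^1 integral_0^{1-x} (-8*x + 2*y) dy dx = -1.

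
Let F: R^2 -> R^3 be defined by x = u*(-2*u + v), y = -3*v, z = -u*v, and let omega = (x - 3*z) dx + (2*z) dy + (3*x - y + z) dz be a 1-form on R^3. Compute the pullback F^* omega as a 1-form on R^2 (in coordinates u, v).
F^* omega = (8*u^3 - 12*u^2*v + 2*u*v^2 - 3*v^2) du + (u*(4*u^2 + 2*u*v + 3*v)) dv

Using F^*(f dg) = (f ∘ F) d(g ∘ F), substitute each coordinate x_i by F_i(u, v) in f_i, and replace dx_i by d F_i = (∂F_i/∂u) du + (∂F_i/∂v) dv.
  For the x component: f_1(F) = 2*u*(-u + 2*v); d F_1 = (-4*u + v) du + (u) dv
  For the y component: f_2(F) = -2*u*v; d F_2 = (0) du + (-3) dv
  For the z component: f_3(F) = -6*u^2 + 2*u*v + 3*v; d F_3 = (-v) du + (-u) dv
Combining and collecting du, dv coefficients:
  coeff of du: 8*u^3 - 12*u^2*v + 2*u*v^2 - 3*v^2
  coeff of dv: u*(4*u^2 + 2*u*v + 3*v)
F^* omega = (8*u^3 - 12*u^2*v + 2*u*v^2 - 3*v^2) du + (u*(4*u^2 + 2*u*v + 3*v)) dv.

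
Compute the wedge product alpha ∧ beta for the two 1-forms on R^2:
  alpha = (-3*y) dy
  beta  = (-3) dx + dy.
alpha ∧ beta = (-9*y) dx ∧ dy

Distribute the wedge, using dx_i ∧ dx_j = -dx_j ∧ dx_i and dx_i ∧ dx_i = 0. For each pair (i, j) with i < j, the coefficient of dx_i ∧ dx_j in alpha ∧ beta is (alpha_i * beta_j - alpha_j * beta_i). Collecting: alpha ∧ beta = (-9*y) dx ∧ dy.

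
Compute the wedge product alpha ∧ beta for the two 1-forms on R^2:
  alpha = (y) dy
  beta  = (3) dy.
alpha ∧ beta = 0

Distribute the wedge, using dx_i ∧ dx_j = -dx_j ∧ dx_i and dx_i ∧ dx_i = 0. For each pair (i, j) with i < j, the coefficient of dx_i ∧ dx_j in alpha ∧ beta is (alpha_i * beta_j - alpha_j * beta_i). Collecting: alpha ∧ beta = 0.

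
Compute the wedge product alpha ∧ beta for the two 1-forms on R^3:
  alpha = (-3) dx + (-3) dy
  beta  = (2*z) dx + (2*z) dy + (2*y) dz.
alpha ∧ beta = (-6*y) dx ∧ dz + (-6*y) dy ∧ dz

Distribute the wedge, using dx_i ∧ dx_j = -dx_j ∧ dx_i and dx_i ∧ dx_i = 0. For each pair (i, j) with i < j, the coefficient of dx_i ∧ dx_j in alpha ∧ beta is (alpha_i * beta_j - alpha_j * beta_i). Collecting: alpha ∧ beta = (-6*y) dx ∧ dz + (-6*y) dy ∧ dz.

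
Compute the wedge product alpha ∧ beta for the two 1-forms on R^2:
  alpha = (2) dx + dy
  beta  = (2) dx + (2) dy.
alpha ∧ beta = (2) dx ∧ dy

Distribute the wedge, using dx_i ∧ dx_j = -dx_j ∧ dx_i and dx_i ∧ dx_i = 0. For each pair (i, j) with i < j, the coefficient of dx_i ∧ dx_j in alpha ∧ beta is (alpha_i * beta_j - alpha_j * beta_i). Collecting: alpha ∧ beta = (2) dx ∧ dy.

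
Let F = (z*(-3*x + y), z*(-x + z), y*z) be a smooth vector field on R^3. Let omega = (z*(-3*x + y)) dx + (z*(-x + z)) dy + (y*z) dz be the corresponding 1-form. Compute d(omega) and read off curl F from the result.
d(omega) = (x - z) dy ∧ dz + (-3*x + y) dz ∧ dx + (-2*z) dx ∧ dy; curl F = (x - z, -3*x + y, -2*z)

d omega = sum_{i<j} (∂f_j/∂x_i - ∂f_i/∂x_j) dx_i ∧ dx_j. Under the identification (dy ∧ dz, dz ∧ dx, dx ∧ dy) ↔ (e_x, e_y, e_z), the coefficients are exactly the components of curl F. Compute:
  ∂R/∂y - ∂Q/∂z = (z) - (-x + 2*z) = x - z
  ∂P/∂z - ∂R/∂x = (-3*x + y) - (0) = -3*x + y
  ∂Q/∂x - ∂P/∂y = (-z) - (z) = -2*z.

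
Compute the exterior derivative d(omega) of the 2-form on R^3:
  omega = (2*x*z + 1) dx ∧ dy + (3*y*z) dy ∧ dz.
d(omega) = (2*x) dx ∧ dy ∧ dz

For a 2-form omega = sum_{i<j} g_{ij} dx_i ∧ dx_j, the exterior derivative is
  d(omega) = sum_{i<j} d(g_{ij}) ∧ dx_i ∧ dx_j = sum_{i<j, k} (∂g_{ij}/∂x_k) dx_k ∧ dx_i ∧ dx_j.
Expand each term, using dx_k ∧ dx_i ∧ dx_j = sgn(permutation) dx_{(a)} ∧ dx_{(b)} ∧ dx_{(c)} with (a < b < c) sorted:
  d(2*x*z + 1) includes (∂/∂z)(2*x*z + 1) dz = (2*x) dz, which multiplied by dx ∧ dy gives (2*x) dx ∧ dy ∧ dz
Collecting like 3-forms: d(omega) = (2*x) dx ∧ dy ∧ dz.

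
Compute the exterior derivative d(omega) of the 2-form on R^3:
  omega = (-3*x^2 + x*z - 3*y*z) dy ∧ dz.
d(omega) = (-6*x + z) dx ∧ dy ∧ dz

For a 2-form omega = sum_{i<j} g_{ij} dx_i ∧ dx_j, the exterior derivative is
  d(omega) = sum_{i<j} d(g_{ij}) ∧ dx_i ∧ dx_j = sum_{i<j, k} (∂g_{ij}/∂x_k) dx_k ∧ dx_i ∧ dx_j.
Expand each term, using dx_k ∧ dx_i ∧ dx_j = sgn(permutation) dx_{(a)} ∧ dx_{(b)} ∧ dx_{(c)} with (a < b < c) sorted:
  d(-3*x^2 + x*z - 3*y*z) includes (∂/∂x)(-3*x^2 + x*z - 3*y*z) dx = (-6*x + z) dx, which multiplied by dy ∧ dz gives (-6*x + z) dx ∧ dy ∧ dz
Collecting like 3-forms: d(omega) = (-6*x + z) dx ∧ dy ∧ dz.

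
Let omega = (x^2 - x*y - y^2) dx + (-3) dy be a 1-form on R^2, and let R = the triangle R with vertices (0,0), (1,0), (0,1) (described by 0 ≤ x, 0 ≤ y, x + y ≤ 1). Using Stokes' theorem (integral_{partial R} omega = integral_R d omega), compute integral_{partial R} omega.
integral_(partial R) omega = 1/2

Stokes: integral_partial_R omega = integral_R d omega with d omega = (∂Q/∂x - ∂P/∂y) dx ∧ dy.
  ∂Q/∂x = 0
  ∂P/∂y = -x - 2*y
  integrand = ∂Q/∂x - ∂P/∂y = x + 2*y.
Integrating over R: integral_0^1 integral_0^{1-x} (x + 2*y) dy dx = 1/2.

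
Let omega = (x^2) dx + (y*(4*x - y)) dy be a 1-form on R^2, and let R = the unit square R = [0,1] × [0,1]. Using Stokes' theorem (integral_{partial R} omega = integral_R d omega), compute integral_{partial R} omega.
integral_(partial R) omega = 2

Stokes: integral_partial_R omega = integral_R d omega with d omega = (∂Q/∂x - ∂P/∂y) dx ∧ dy.
  ∂Q/∂x = 4*y
  ∂P/∂y = 0
  integrand = ∂Q/∂x - ∂P/∂y = 4*y.
Integrating over R: integral_0^1 integral_0^1 (4*y) dx dy = 2.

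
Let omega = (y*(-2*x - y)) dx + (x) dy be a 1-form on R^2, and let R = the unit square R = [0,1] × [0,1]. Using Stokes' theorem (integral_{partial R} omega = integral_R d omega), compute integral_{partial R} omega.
integral_(partial R) omega = 3

Stokes: integral_partial_R omega = integral_R d omega with d omega = (∂Q/∂x - ∂P/∂y) dx ∧ dy.
  ∂Q/∂x = 1
  ∂P/∂y = -2*x - 2*y
  integrand = ∂Q/∂x - ∂P/∂y = 2*x + 2*y + 1.
Integrating over R: integral_0^1 integral_0^1 (2*x + 2*y + 1) dx dy = 3.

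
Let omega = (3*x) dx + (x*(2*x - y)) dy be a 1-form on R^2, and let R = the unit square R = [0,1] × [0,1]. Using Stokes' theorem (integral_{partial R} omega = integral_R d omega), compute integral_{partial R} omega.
integral_(partial R) omega = 3/2

Stokes: integral_partial_R omega = integral_R d omega with d omega = (∂Q/∂x - ∂P/∂y) dx ∧ dy.
  ∂Q/∂x = 4*x - y
  ∂P/∂y = 0
  integrand = ∂Q/∂x - ∂P/∂y = 4*x - y.
Integrating over R: integral_0^1 integral_0^1 (4*x - y) dx dy = 3/2.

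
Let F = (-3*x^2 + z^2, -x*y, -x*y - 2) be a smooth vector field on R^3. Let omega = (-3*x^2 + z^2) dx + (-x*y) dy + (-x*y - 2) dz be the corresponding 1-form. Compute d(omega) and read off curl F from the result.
d(omega) = (-x) dy ∧ dz + (y + 2*z) dz ∧ dx + (-y) dx ∧ dy; curl F = (-x, y + 2*z, -y)

d omega = sum_{i<j} (∂f_j/∂x_i - ∂f_i/∂x_j) dx_i ∧ dx_j. Under the identification (dy ∧ dz, dz ∧ dx, dx ∧ dy) ↔ (e_x, e_y, e_z), the coefficients are exactly the components of curl F. Compute:
  ∂R/∂y - ∂Q/∂z = (-x) - (0) = -x
  ∂P/∂z - ∂R/∂x = (2*z) - (-y) = y + 2*z
  ∂Q/∂x - ∂P/∂y = (-y) - (0) = -y.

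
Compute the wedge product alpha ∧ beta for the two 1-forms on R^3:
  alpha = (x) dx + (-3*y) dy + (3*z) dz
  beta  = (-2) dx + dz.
alpha ∧ beta = (x + 6*z) dx ∧ dz + (-6*y) dx ∧ dy + (-3*y) dy ∧ dz

Distribute the wedge, using dx_i ∧ dx_j = -dx_j ∧ dx_i and dx_i ∧ dx_i = 0. For each pair (i, j) with i < j, the coefficient of dx_i ∧ dx_j in alpha ∧ beta is (alpha_i * beta_j - alpha_j * beta_i). Collecting: alpha ∧ beta = (x + 6*z) dx ∧ dz + (-6*y) dx ∧ dy + (-3*y) dy ∧ dz.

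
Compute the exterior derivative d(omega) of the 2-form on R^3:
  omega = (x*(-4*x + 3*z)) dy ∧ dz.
d(omega) = (-8*x + 3*z) dx ∧ dy ∧ dz

For a 2-form omega = sum_{i<j} g_{ij} dx_i ∧ dx_j, the exterior derivative is
  d(omega) = sum_{i<j} d(g_{ij}) ∧ dx_i ∧ dx_j = sum_{i<j, k} (∂g_{ij}/∂x_k) dx_k ∧ dx_i ∧ dx_j.
Expand each term, using dx_k ∧ dx_i ∧ dx_j = sgn(permutation) dx_{(a)} ∧ dx_{(b)} ∧ dx_{(c)} with (a < b < c) sorted:
  d(x*(-4*x + 3*z)) includes (∂/∂x)(x*(-4*x + 3*z)) dx = (-8*x + 3*z) dx, which multiplied by dy ∧ dz gives (-8*x + 3*z) dx ∧ dy ∧ dz
Collecting like 3-forms: d(omega) = (-8*x + 3*z) dx ∧ dy ∧ dz.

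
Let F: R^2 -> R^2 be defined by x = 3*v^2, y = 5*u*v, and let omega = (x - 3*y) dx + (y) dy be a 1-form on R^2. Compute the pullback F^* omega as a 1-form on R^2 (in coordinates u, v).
F^* omega = (25*u*v^2) du + (v*(25*u^2 - 90*u*v + 18*v^2)) dv

Using F^*(f dg) = (f ∘ F) d(g ∘ F), substitute each coordinate x_i by F_i(u, v) in f_i, and replace dx_i by d F_i = (∂F_i/∂u) du + (∂F_i/∂v) dv.
  For the x component: f_1(F) = 3*v*(-5*u + v); d F_1 = (0) du + (6*v) dv
  For the y component: f_2(F) = 5*u*v; d F_2 = (5*v) du + (5*u) dv
Combining and collecting du, dv coefficients:
  coeff of du: 25*u*v^2
  coeff of dv: v*(25*u^2 - 90*u*v + 18*v^2)
F^* omega = (25*u*v^2) du + (v*(25*u^2 - 90*u*v + 18*v^2)) dv.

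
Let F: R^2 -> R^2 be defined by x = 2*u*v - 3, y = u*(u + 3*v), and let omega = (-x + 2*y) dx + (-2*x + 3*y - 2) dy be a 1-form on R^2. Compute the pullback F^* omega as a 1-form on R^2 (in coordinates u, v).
F^* omega = (6*u^3 + 23*u^2*v + 23*u*v^2 + 8*u + 18*v) du + (u*(13*u^2 + 23*u*v + 18)) dv

Using F^*(f dg) = (f ∘ F) d(g ∘ F), substitute each coordinate x_i by F_i(u, v) in f_i, and replace dx_i by d F_i = (∂F_i/∂u) du + (∂F_i/∂v) dv.
  For the x component: f_1(F) = 2*u^2 + 4*u*v + 3; d F_1 = (2*v) du + (2*u) dv
  For the y component: f_2(F) = 3*u^2 + 5*u*v + 4; d F_2 = (2*u + 3*v) du + (3*u) dv
Combining and collecting du, dv coefficients:
  coeff of du: 6*u^3 + 23*u^2*v + 23*u*v^2 + 8*u + 18*v
  coeff of dv: u*(13*u^2 + 23*u*v + 18)
F^* omega = (6*u^3 + 23*u^2*v + 23*u*v^2 + 8*u + 18*v) du + (u*(13*u^2 + 23*u*v + 18)) dv.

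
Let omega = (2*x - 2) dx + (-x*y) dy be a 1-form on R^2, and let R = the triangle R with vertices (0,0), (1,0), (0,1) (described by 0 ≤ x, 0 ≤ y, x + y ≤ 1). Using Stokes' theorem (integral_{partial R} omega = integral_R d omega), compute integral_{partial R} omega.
integral_(partial R) omega = -1/6

Stokes: integral_partial_R omega = integral_R d omega with d omega = (∂Q/∂x - ∂P/∂y) dx ∧ dy.
  ∂Q/∂x = -y
  ∂P/∂y = 0
  integrand = ∂Q/∂x - ∂P/∂y = -y.
Integrating over R: integral_0^1 integral_0^{1-x} (-y) dy dx = -1/6.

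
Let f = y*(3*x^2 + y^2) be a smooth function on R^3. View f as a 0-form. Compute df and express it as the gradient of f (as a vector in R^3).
df = (6*x*y) dx + (3*x^2 + 3*y^2) dy + (0) dz; grad f = (6*x*y, 3*x^2 + 3*y^2, 0)

For a 0-form f, d f = (∂f/∂x) dx + (∂f/∂y) dy + (∂f/∂z) dz. The components of the vector representation are exactly the entries of grad f in Cartesian coordinates:
  ∂f/∂x = 6*x*y
  ∂f/∂y = 3*x^2 + 3*y^2
  ∂f/∂z = 0.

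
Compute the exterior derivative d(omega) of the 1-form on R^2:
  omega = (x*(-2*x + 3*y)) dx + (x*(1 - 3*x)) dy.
d(omega) = (1 - 9*x) dx ∧ dy

For a 1-form omega = sum_i f_i dx_i, the exterior derivative is
  d(omega) = sum_{i < j} (∂f_j/∂x_i - ∂f_i/∂x_j) dx_i ∧ dx_j.
  coefficient of dx ∧ dy: ∂f_2/∂x - ∂f_1/∂y = ∂(x*(1 - 3*x))/∂x - ∂(x*(-2*x + 3*y))/∂y = 1 - 9*x
Assembling: d(omega) = (1 - 9*x) dx ∧ dy.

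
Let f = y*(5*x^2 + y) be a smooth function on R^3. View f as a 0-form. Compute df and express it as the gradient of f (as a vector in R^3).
df = (10*x*y) dx + (5*x^2 + 2*y) dy + (0) dz; grad f = (10*x*y, 5*x^2 + 2*y, 0)

For a 0-form f, d f = (∂f/∂x) dx + (∂f/∂y) dy + (∂f/∂z) dz. The components of the vector representation are exactly the entries of grad f in Cartesian coordinates:
  ∂f/∂x = 10*x*y
  ∂f/∂y = 5*x^2 + 2*y
  ∂f/∂z = 0.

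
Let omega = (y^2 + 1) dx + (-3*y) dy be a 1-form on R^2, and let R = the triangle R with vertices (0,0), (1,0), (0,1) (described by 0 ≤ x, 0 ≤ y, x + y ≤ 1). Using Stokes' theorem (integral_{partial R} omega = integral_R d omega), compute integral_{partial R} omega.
integral_(partial R) omega = -1/3

Stokes: integral_partial_R omega = integral_R d omega with d omega = (∂Q/∂x - ∂P/∂y) dx ∧ dy.
  ∂Q/∂x = 0
  ∂P/∂y = 2*y
  integrand = ∂Q/∂x - ∂P/∂y = -2*y.
Integrating over R: integral_0^1 integral_0^{1-x} (-2*y) dy dx = -1/3.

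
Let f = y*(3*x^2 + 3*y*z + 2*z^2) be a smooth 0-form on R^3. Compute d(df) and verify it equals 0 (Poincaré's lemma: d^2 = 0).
d(df) = 0

Step 1: df = sum_i (∂f/∂x_i) dx_i = (6*x*y) dx + (3*x^2 + 6*y*z + 2*z^2) dy + (y*(3*y + 4*z)) dz.
Step 2: Apply d again. Using the 1-form formula, the coefficient of dx ∧ dy in d(df) is ∂^2 f/∂x ∂y - ∂^2 f/∂y ∂x = (6*x) - (6*x) = 0 (equality of mixed partials for smooth f).
Similarly for dx ∧ dz and dy ∧ dz — all coefficients vanish. So d(df) = 0.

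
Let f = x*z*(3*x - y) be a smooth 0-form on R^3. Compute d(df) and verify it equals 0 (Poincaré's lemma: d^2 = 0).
d(df) = 0

Step 1: df = sum_i (∂f/∂x_i) dx_i = (z*(6*x - y)) dx + (-x*z) dy + (x*(3*x - y)) dz.
Step 2: Apply d again. Using the 1-form formula, the coefficient of dx ∧ dy in d(df) is ∂^2 f/∂x ∂y - ∂^2 f/∂y ∂x = (-z) - (-z) = 0 (equality of mixed partials for smooth f).
Similarly for dx ∧ dz and dy ∧ dz — all coefficients vanish. So d(df) = 0.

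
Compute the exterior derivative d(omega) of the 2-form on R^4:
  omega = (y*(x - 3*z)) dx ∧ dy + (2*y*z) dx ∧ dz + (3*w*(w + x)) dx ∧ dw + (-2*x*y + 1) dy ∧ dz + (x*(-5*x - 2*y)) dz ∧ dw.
d(omega) = (-5*y - 2*z) dx ∧ dy ∧ dz + (-10*x - 2*y) dx ∧ dz ∧ dw + (-2*x) dy ∧ dz ∧ dw

For a 2-form omega = sum_{i<j} g_{ij} dx_i ∧ dx_j, the exterior derivative is
  d(omega) = sum_{i<j} d(g_{ij}) ∧ dx_i ∧ dx_j = sum_{i<j, k} (∂g_{ij}/∂x_k) dx_k ∧ dx_i ∧ dx_j.
Expand each term, using dx_k ∧ dx_i ∧ dx_j = sgn(permutation) dx_{(a)} ∧ dx_{(b)} ∧ dx_{(c)} with (a < b < c) sorted:
  d(y*(x - 3*z)) includes (∂/∂z)(y*(x - 3*z)) dz = (-3*y) dz, which multiplied by dx ∧ dy gives (-3*y) dx ∧ dy ∧ dz
  d(2*y*z) includes (∂/∂y)(2*y*z) dy = (2*z) dy, which multiplied by dx ∧ dz gives (-2*z) dx ∧ dy ∧ dz
  d(-2*x*y + 1) includes (∂/∂x)(-2*x*y + 1) dx = (-2*y) dx, which multiplied by dy ∧ dz gives (-2*y) dx ∧ dy ∧ dz
  d(x*(-5*x - 2*y)) includes (∂/∂x)(x*(-5*x - 2*y)) dx = (-10*x - 2*y) dx, which multiplied by dz ∧ dw gives (-10*x - 2*y) dx ∧ dz ∧ dw
  d(x*(-5*x - 2*y)) includes (∂/∂y)(x*(-5*x - 2*y)) dy = (-2*x) dy, which multiplied by dz ∧ dw gives (-2*x) dy ∧ dz ∧ dw
Collecting like 3-forms: d(omega) = (-5*y - 2*z) dx ∧ dy ∧ dz + (-10*x - 2*y) dx ∧ dz ∧ dw + (-2*x) dy ∧ dz ∧ dw.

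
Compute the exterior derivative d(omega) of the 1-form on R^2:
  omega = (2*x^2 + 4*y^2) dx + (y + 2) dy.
d(omega) = (-8*y) dx ∧ dy

For a 1-form omega = sum_i f_i dx_i, the exterior derivative is
  d(omega) = sum_{i < j} (∂f_j/∂x_i - ∂f_i/∂x_j) dx_i ∧ dx_j.
  coefficient of dx ∧ dy: ∂f_2/∂x - ∂f_1/∂y = ∂(y + 2)/∂x - ∂(2*x^2 + 4*y^2)/∂y = -8*y
Assembling: d(omega) = (-8*y) dx ∧ dy.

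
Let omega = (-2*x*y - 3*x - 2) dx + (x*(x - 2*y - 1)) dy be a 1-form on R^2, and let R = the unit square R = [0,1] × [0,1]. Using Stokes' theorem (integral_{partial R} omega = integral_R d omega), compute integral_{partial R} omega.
integral_(partial R) omega = 0

Stokes: integral_partial_R omega = integral_R d omega with d omega = (∂Q/∂x - ∂P/∂y) dx ∧ dy.
  ∂Q/∂x = 2*x - 2*y - 1
  ∂P/∂y = -2*x
  integrand = ∂Q/∂x - ∂P/∂y = 4*x - 2*y - 1.
Integrating over R: integral_0^1 integral_0^1 (4*x - 2*y - 1) dx dy = 0.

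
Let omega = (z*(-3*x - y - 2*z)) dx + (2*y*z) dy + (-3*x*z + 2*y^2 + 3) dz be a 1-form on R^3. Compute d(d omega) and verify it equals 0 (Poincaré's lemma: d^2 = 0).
d(d omega) = 0

Step 1: d omega = sum_{i<j} (∂f_j/∂x_i - ∂f_i/∂x_j) dx_i ∧ dx_j:
  coeff of dx ∧ dy: z
  coeff of dx ∧ dz: 3*x + y + z
  coeff of dy ∧ dz: 2*y
Step 2: Apply d again to each 2-form coefficient. The only possible 3-form in R^3 is dx ∧ dy ∧ dz, with coefficient
  ∂(coeff of dy∧dz)/∂x - ∂(coeff of dx∧dz)/∂y + ∂(coeff of dx∧dy)/∂z
  = ∂/∂x (2*y) - ∂/∂y (3*x + y + z) + ∂/∂z (z).
Each of these terms simplifies to sums of mixed partials that cancel in pairs. The result is 0 (by equality of mixed partials for smooth functions — Schwarz / Clairaut).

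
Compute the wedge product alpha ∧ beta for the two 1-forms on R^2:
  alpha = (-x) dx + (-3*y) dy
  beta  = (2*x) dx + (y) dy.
alpha ∧ beta = (5*x*y) dx ∧ dy

Distribute the wedge, using dx_i ∧ dx_j = -dx_j ∧ dx_i and dx_i ∧ dx_i = 0. For each pair (i, j) with i < j, the coefficient of dx_i ∧ dx_j in alpha ∧ beta is (alpha_i * beta_j - alpha_j * beta_i). Collecting: alpha ∧ beta = (5*x*y) dx ∧ dy.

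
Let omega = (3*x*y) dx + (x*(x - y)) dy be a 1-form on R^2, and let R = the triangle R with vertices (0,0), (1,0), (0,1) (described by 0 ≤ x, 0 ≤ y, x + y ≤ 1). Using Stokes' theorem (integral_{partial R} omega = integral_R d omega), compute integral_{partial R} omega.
integral_(partial R) omega = -1/3

Stokes: integral_partial_R omega = integral_R d omega with d omega = (∂Q/∂x - ∂P/∂y) dx ∧ dy.
  ∂Q/∂x = 2*x - y
  ∂P/∂y = 3*x
  integrand = ∂Q/∂x - ∂P/∂y = -x - y.
Integrating over R: integral_0^1 integral_0^{1-x} (-x - y) dy dx = -1/3.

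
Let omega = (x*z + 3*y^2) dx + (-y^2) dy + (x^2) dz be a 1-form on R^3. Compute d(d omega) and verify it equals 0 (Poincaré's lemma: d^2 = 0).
d(d omega) = 0

Step 1: d omega = sum_{i<j} (∂f_j/∂x_i - ∂f_i/∂x_j) dx_i ∧ dx_j:
  coeff of dx ∧ dy: -6*y
  coeff of dx ∧ dz: x
  coeff of dy ∧ dz: 0
Step 2: Apply d again to each 2-form coefficient. The only possible 3-form in R^3 is dx ∧ dy ∧ dz, with coefficient
  ∂(coeff of dy∧dz)/∂x - ∂(coeff of dx∧dz)/∂y + ∂(coeff of dx∧dy)/∂z
  = ∂/∂x (0) - ∂/∂y (x) + ∂/∂z (-6*y).
Each of these terms simplifies to sums of mixed partials that cancel in pairs. The result is 0 (by equality of mixed partials for smooth functions — Schwarz / Clairaut).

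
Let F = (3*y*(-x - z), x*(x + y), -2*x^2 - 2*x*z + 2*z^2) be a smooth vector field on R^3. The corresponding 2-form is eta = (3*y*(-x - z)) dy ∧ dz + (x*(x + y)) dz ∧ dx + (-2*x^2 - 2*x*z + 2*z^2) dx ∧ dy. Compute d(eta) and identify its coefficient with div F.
d(eta) = (-x - 3*y + 4*z) dx ∧ dy ∧ dz; div F = -x - 3*y + 4*z

For a 2-form in R^3 of the form above, applying d gives a 3-form with coefficient ∂P/∂x + ∂Q/∂y + ∂R/∂z:
  ∂P/∂x = -3*y
  ∂Q/∂y = x
  ∂R/∂z = -2*x + 4*z
Sum = -x - 3*y + 4*z, which is exactly div F.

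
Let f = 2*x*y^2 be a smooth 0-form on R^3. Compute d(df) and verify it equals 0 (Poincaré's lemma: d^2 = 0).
d(df) = 0

Step 1: df = sum_i (∂f/∂x_i) dx_i = (2*y^2) dx + (4*x*y) dy + (0) dz.
Step 2: Apply d again. Using the 1-form formula, the coefficient of dx ∧ dy in d(df) is ∂^2 f/∂x ∂y - ∂^2 f/∂y ∂x = (4*y) - (4*y) = 0 (equality of mixed partials for smooth f).
Similarly for dx ∧ dz and dy ∧ dz — all coefficients vanish. So d(df) = 0.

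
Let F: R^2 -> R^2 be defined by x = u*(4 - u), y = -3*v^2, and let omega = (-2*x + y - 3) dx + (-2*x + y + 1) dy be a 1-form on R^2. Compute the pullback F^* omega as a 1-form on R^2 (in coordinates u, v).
F^* omega = (-4*u^3 + 24*u^2 + 6*u*v^2 - 26*u - 12*v^2 - 12) du + (6*v*(-2*u^2 + 8*u + 3*v^2 - 1)) dv

Using F^*(f dg) = (f ∘ F) d(g ∘ F), substitute each coordinate x_i by F_i(u, v) in f_i, and replace dx_i by d F_i = (∂F_i/∂u) du + (∂F_i/∂v) dv.
  For the x component: f_1(F) = 2*u^2 - 8*u - 3*v^2 - 3; d F_1 = (4 - 2*u) du + (0) dv
  For the y component: f_2(F) = 2*u^2 - 8*u - 3*v^2 + 1; d F_2 = (0) du + (-6*v) dv
Combining and collecting du, dv coefficients:
  coeff of du: -4*u^3 + 24*u^2 + 6*u*v^2 - 26*u - 12*v^2 - 12
  coeff of dv: 6*v*(-2*u^2 + 8*u + 3*v^2 - 1)
F^* omega = (-4*u^3 + 24*u^2 + 6*u*v^2 - 26*u - 12*v^2 - 12) du + (6*v*(-2*u^2 + 8*u + 3*v^2 - 1)) dv.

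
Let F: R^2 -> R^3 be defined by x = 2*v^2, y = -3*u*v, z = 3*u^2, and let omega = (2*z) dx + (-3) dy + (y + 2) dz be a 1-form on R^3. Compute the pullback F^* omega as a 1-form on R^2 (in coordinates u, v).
F^* omega = (-18*u^2*v + 12*u + 9*v) du + (3*u*(8*u*v + 3)) dv

Using F^*(f dg) = (f ∘ F) d(g ∘ F), substitute each coordinate x_i by F_i(u, v) in f_i, and replace dx_i by d F_i = (∂F_i/∂u) du + (∂F_i/∂v) dv.
  For the x component: f_1(F) = 6*u^2; d F_1 = (0) du + (4*v) dv
  For the y component: f_2(F) = -3; d F_2 = (-3*v) du + (-3*u) dv
  For the z component: f_3(F) = -3*u*v + 2; d F_3 = (6*u) du + (0) dv
Combining and collecting du, dv coefficients:
  coeff of du: -18*u^2*v + 12*u + 9*v
  coeff of dv: 3*u*(8*u*v + 3)
F^* omega = (-18*u^2*v + 12*u + 9*v) du + (3*u*(8*u*v + 3)) dv.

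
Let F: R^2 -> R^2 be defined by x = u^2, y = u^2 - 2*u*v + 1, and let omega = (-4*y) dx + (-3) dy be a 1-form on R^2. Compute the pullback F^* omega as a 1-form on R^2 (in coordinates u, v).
F^* omega = (-8*u^3 + 16*u^2*v - 14*u + 6*v) du + (6*u) dv

Using F^*(f dg) = (f ∘ F) d(g ∘ F), substitute each coordinate x_i by F_i(u, v) in f_i, and replace dx_i by d F_i = (∂F_i/∂u) du + (∂F_i/∂v) dv.
  For the x component: f_1(F) = -4*u^2 + 8*u*v - 4; d F_1 = (2*u) du + (0) dv
  For the y component: f_2(F) = -3; d F_2 = (2*u - 2*v) du + (-2*u) dv
Combining and collecting du, dv coefficients:
  coeff of du: -8*u^3 + 16*u^2*v - 14*u + 6*v
  coeff of dv: 6*u
F^* omega = (-8*u^3 + 16*u^2*v - 14*u + 6*v) du + (6*u) dv.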